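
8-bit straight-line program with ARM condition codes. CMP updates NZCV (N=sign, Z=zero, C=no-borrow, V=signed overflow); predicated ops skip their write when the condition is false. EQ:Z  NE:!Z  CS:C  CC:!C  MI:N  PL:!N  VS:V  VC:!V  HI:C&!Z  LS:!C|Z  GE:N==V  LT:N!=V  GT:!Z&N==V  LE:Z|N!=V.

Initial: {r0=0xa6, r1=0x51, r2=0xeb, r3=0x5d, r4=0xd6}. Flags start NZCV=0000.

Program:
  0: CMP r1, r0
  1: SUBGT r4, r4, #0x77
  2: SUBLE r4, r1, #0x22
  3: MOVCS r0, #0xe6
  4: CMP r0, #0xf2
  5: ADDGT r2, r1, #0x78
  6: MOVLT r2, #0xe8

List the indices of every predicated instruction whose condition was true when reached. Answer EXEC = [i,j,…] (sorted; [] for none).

EXEC = [1,6]

0: ✓ CMP  NZCV=1001
1: ✓ SUBGT  r4←0x5f
2: · SUBLE
3: · MOVCS
4: ✓ CMP  NZCV=1000
5: · ADDGT
6: ✓ MOVLT  r2←0xe8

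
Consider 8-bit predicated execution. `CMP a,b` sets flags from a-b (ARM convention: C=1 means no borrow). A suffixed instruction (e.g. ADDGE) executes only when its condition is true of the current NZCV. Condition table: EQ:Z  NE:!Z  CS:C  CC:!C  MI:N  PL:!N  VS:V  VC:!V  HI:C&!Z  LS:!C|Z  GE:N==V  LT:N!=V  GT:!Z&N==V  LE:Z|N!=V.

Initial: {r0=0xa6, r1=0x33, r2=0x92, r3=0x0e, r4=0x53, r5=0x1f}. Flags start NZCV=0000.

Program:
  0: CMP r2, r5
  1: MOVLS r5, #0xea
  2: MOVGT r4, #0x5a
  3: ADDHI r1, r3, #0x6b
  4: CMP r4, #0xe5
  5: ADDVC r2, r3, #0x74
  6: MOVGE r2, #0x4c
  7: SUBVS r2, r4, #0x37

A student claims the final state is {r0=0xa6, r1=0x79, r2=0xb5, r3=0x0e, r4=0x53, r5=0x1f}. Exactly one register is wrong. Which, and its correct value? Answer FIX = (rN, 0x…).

FIX = (r2, 0x4c)

[0] flags=0011 → (cmp)
[1] flags=0011 LS?F → skip
[2] flags=0011 GT?F → skip
[3] flags=0011 HI?T → r1=0x79
[4] flags=0000 → (cmp)
[5] flags=0000 VC?T → r2=0x82
[6] flags=0000 GE?T → r2=0x4c
[7] flags=0000 VS?F → skip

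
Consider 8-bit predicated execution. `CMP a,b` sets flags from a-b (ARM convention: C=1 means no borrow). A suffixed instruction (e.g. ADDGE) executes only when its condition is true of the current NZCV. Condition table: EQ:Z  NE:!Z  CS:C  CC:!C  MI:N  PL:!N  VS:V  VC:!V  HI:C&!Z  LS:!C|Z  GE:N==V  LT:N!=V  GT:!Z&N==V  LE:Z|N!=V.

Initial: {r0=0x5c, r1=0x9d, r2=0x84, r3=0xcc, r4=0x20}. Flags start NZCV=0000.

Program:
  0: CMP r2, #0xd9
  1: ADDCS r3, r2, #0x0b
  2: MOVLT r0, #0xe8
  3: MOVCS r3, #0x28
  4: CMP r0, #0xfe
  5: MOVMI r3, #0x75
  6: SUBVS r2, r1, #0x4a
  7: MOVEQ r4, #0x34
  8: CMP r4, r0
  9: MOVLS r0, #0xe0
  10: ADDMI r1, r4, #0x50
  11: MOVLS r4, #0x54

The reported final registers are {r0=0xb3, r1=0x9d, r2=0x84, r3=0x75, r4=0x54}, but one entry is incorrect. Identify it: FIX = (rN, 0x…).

[0] flags=1000 → (cmp)
[1] flags=1000 CS?F → skip
[2] flags=1000 LT?T → r0=0xe8
[3] flags=1000 CS?F → skip
[4] flags=1000 → (cmp)
[5] flags=1000 MI?T → r3=0x75
[6] flags=1000 VS?F → skip
[7] flags=1000 EQ?F → skip
[8] flags=0000 → (cmp)
[9] flags=0000 LS?T → r0=0xe0
[10] flags=0000 MI?F → skip
[11] flags=0000 LS?T → r4=0x54

FIX = (r0, 0xe0)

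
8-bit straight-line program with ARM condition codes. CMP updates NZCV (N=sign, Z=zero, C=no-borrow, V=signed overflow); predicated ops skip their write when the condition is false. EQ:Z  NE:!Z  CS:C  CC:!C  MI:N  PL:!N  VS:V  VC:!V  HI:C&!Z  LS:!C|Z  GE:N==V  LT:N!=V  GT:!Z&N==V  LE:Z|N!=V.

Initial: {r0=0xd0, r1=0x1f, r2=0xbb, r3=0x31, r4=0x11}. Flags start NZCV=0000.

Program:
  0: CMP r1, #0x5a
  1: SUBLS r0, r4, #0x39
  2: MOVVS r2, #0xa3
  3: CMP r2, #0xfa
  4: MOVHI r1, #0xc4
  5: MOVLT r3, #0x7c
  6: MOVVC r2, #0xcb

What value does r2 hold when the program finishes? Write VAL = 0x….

VAL = 0xcb

0: ✓ CMP  NZCV=1000
1: ✓ SUBLS  r0←0xd8
2: · MOVVS
3: ✓ CMP  NZCV=1000
4: · MOVHI
5: ✓ MOVLT  r3←0x7c
6: ✓ MOVVC  r2←0xcb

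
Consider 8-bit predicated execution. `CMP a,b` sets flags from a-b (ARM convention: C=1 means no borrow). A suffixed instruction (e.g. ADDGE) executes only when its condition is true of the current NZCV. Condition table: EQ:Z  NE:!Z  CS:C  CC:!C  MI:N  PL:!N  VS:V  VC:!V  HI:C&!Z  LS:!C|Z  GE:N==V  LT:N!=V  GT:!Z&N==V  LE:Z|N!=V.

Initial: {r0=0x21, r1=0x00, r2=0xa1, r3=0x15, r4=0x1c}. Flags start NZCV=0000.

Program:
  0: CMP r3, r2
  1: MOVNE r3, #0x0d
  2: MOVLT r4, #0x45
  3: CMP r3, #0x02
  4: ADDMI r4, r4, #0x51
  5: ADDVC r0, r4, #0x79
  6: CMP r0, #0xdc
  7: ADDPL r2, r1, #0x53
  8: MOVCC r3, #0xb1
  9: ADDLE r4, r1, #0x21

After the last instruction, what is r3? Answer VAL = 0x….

[0] flags=0000 → (cmp)
[1] flags=0000 NE?T → r3=0x0d
[2] flags=0000 LT?F → skip
[3] flags=0010 → (cmp)
[4] flags=0010 MI?F → skip
[5] flags=0010 VC?T → r0=0x95
[6] flags=1000 → (cmp)
[7] flags=1000 PL?F → skip
[8] flags=1000 CC?T → r3=0xb1
[9] flags=1000 LE?T → r4=0x21

VAL = 0xb1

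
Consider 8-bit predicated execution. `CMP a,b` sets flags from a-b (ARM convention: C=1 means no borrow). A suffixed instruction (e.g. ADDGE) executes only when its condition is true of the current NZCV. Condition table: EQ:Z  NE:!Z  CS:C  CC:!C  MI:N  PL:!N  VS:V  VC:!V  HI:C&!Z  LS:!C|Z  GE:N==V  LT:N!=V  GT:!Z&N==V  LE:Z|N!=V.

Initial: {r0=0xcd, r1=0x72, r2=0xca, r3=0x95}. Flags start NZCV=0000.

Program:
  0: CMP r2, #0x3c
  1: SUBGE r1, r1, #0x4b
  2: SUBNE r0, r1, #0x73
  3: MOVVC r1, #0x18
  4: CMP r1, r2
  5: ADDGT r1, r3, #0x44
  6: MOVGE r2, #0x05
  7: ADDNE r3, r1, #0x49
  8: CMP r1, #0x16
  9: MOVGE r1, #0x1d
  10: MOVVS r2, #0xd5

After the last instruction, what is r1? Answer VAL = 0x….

[0] flags=1010 → (cmp)
[1] flags=1010 GE?F → skip
[2] flags=1010 NE?T → r0=0xff
[3] flags=1010 VC?T → r1=0x18
[4] flags=0000 → (cmp)
[5] flags=0000 GT?T → r1=0xd9
[6] flags=0000 GE?T → r2=0x05
[7] flags=0000 NE?T → r3=0x22
[8] flags=1010 → (cmp)
[9] flags=1010 GE?F → skip
[10] flags=1010 VS?F → skip

VAL = 0xd9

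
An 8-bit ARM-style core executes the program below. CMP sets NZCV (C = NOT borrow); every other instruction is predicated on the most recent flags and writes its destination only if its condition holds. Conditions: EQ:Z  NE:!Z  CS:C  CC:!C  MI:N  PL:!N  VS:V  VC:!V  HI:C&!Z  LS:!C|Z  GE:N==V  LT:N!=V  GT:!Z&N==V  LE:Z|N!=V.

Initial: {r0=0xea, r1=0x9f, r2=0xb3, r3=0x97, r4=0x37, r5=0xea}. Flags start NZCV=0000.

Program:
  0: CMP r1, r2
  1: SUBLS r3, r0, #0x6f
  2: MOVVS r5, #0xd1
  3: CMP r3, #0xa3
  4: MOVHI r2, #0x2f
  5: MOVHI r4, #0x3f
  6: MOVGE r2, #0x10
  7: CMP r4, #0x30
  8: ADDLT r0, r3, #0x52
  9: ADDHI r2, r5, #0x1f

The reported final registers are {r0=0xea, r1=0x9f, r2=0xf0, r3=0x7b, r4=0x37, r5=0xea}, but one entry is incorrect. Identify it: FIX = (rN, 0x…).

[0] flags=1000 → (cmp)
[1] flags=1000 LS?T → r3=0x7b
[2] flags=1000 VS?F → skip
[3] flags=1001 → (cmp)
[4] flags=1001 HI?F → skip
[5] flags=1001 HI?F → skip
[6] flags=1001 GE?T → r2=0x10
[7] flags=0010 → (cmp)
[8] flags=0010 LT?F → skip
[9] flags=0010 HI?T → r2=0x09

FIX = (r2, 0x09)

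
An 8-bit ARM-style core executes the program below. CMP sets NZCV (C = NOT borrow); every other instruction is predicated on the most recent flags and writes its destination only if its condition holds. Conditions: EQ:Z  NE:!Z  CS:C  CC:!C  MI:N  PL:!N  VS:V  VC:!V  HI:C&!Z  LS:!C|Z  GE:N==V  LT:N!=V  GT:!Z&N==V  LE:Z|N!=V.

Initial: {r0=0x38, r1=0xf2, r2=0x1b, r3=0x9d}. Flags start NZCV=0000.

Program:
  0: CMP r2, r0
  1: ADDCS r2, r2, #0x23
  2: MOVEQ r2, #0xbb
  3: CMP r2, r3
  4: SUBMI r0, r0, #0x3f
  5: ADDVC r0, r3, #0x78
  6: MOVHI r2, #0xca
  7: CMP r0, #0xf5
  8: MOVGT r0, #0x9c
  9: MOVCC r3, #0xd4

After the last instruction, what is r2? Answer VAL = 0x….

0: ✓ CMP  NZCV=1000
1: · ADDCS
2: · MOVEQ
3: ✓ CMP  NZCV=0000
4: · SUBMI
5: ✓ ADDVC  r0←0x15
6: · MOVHI
7: ✓ CMP  NZCV=0000
8: ✓ MOVGT  r0←0x9c
9: ✓ MOVCC  r3←0xd4

VAL = 0x1b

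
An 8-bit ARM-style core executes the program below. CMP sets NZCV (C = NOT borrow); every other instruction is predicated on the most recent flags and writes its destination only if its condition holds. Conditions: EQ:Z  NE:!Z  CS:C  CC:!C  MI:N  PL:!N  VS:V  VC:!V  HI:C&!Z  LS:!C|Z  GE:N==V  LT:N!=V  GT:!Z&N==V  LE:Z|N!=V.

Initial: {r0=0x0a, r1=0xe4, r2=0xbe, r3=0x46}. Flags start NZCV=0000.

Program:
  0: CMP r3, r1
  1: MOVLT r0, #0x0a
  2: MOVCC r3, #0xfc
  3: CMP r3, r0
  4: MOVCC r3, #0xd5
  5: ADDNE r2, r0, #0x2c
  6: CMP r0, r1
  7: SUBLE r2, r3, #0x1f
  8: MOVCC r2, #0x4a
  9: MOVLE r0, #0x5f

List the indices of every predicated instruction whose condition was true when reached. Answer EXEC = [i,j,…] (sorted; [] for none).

[0] flags=0000 → (cmp)
[1] flags=0000 LT?F → skip
[2] flags=0000 CC?T → r3=0xfc
[3] flags=1010 → (cmp)
[4] flags=1010 CC?F → skip
[5] flags=1010 NE?T → r2=0x36
[6] flags=0000 → (cmp)
[7] flags=0000 LE?F → skip
[8] flags=0000 CC?T → r2=0x4a
[9] flags=0000 LE?F → skip

EXEC = [2,5,8]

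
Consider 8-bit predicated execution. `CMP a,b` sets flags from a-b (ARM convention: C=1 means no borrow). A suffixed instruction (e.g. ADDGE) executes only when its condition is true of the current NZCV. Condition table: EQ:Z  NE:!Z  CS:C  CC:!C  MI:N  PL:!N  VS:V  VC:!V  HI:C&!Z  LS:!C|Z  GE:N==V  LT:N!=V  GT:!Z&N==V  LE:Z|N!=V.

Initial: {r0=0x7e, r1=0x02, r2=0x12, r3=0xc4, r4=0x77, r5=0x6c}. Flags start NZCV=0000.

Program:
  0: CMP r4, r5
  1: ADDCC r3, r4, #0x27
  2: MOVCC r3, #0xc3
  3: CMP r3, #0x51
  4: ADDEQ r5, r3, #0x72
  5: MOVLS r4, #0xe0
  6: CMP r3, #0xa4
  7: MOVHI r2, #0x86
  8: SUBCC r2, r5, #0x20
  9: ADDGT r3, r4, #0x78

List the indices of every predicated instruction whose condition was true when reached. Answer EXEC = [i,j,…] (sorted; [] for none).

EXEC = [7,9]

[0] flags=0010 → (cmp)
[1] flags=0010 CC?F → skip
[2] flags=0010 CC?F → skip
[3] flags=0011 → (cmp)
[4] flags=0011 EQ?F → skip
[5] flags=0011 LS?F → skip
[6] flags=0010 → (cmp)
[7] flags=0010 HI?T → r2=0x86
[8] flags=0010 CC?F → skip
[9] flags=0010 GT?T → r3=0xef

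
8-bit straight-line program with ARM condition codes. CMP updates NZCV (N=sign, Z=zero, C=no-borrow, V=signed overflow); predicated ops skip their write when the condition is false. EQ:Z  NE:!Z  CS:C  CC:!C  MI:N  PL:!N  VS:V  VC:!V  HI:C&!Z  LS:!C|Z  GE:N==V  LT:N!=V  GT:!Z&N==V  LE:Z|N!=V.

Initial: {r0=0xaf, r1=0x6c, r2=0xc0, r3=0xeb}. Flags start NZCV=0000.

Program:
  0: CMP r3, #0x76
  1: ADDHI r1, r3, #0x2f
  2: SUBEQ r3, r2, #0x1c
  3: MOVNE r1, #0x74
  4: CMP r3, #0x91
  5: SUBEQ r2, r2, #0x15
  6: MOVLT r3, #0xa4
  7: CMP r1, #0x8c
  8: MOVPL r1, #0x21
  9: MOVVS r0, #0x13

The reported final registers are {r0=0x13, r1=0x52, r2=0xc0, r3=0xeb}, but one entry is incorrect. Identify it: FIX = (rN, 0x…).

[0] flags=0011 → (cmp)
[1] flags=0011 HI?T → r1=0x1a
[2] flags=0011 EQ?F → skip
[3] flags=0011 NE?T → r1=0x74
[4] flags=0010 → (cmp)
[5] flags=0010 EQ?F → skip
[6] flags=0010 LT?F → skip
[7] flags=1001 → (cmp)
[8] flags=1001 PL?F → skip
[9] flags=1001 VS?T → r0=0x13

FIX = (r1, 0x74)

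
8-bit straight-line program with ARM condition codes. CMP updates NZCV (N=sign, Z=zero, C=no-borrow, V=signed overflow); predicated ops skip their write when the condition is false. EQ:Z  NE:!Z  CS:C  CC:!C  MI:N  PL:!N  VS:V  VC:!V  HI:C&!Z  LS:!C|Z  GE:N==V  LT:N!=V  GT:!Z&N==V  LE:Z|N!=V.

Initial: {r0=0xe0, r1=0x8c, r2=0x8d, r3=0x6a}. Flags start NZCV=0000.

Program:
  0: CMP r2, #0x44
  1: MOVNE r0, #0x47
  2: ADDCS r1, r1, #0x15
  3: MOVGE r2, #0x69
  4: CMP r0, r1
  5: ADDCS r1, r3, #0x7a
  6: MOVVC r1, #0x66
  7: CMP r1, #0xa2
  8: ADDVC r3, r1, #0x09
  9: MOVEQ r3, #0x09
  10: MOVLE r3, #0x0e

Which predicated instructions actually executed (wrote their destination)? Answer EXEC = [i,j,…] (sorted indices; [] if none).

0: ✓ CMP  NZCV=0011
1: ✓ MOVNE  r0←0x47
2: ✓ ADDCS  r1←0xa1
3: · MOVGE
4: ✓ CMP  NZCV=1001
5: · ADDCS
6: · MOVVC
7: ✓ CMP  NZCV=1000
8: ✓ ADDVC  r3←0xaa
9: · MOVEQ
10: ✓ MOVLE  r3←0x0e

EXEC = [1,2,8,10]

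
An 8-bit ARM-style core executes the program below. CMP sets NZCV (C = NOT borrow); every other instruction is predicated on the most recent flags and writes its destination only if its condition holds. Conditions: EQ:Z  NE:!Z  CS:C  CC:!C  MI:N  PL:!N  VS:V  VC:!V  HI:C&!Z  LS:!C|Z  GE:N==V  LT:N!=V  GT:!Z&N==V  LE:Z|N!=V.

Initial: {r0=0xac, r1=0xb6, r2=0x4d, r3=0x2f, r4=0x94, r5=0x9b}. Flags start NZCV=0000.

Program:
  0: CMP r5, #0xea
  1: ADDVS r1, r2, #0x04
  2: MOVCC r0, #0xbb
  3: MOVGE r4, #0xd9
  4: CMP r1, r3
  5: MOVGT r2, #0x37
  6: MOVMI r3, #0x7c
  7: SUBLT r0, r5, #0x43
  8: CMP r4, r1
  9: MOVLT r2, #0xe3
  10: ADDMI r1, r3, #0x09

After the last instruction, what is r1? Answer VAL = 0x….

[0] flags=1000 → (cmp)
[1] flags=1000 VS?F → skip
[2] flags=1000 CC?T → r0=0xbb
[3] flags=1000 GE?F → skip
[4] flags=1010 → (cmp)
[5] flags=1010 GT?F → skip
[6] flags=1010 MI?T → r3=0x7c
[7] flags=1010 LT?T → r0=0x58
[8] flags=1000 → (cmp)
[9] flags=1000 LT?T → r2=0xe3
[10] flags=1000 MI?T → r1=0x85

VAL = 0x85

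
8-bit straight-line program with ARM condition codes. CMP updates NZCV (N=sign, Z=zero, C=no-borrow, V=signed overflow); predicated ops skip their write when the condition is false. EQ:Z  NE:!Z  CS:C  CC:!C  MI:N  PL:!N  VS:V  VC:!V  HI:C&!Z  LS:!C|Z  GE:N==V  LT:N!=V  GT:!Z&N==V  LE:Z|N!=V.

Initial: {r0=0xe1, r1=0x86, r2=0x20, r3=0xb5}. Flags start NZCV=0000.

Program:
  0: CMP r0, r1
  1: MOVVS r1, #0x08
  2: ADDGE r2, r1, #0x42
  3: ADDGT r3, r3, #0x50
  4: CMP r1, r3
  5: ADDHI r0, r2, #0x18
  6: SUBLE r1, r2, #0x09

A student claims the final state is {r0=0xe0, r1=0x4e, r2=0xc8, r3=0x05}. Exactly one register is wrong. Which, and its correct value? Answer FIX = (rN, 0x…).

0: ✓ CMP  NZCV=0010
1: · MOVVS
2: ✓ ADDGE  r2←0xc8
3: ✓ ADDGT  r3←0x05
4: ✓ CMP  NZCV=1010
5: ✓ ADDHI  r0←0xe0
6: ✓ SUBLE  r1←0xbf

FIX = (r1, 0xbf)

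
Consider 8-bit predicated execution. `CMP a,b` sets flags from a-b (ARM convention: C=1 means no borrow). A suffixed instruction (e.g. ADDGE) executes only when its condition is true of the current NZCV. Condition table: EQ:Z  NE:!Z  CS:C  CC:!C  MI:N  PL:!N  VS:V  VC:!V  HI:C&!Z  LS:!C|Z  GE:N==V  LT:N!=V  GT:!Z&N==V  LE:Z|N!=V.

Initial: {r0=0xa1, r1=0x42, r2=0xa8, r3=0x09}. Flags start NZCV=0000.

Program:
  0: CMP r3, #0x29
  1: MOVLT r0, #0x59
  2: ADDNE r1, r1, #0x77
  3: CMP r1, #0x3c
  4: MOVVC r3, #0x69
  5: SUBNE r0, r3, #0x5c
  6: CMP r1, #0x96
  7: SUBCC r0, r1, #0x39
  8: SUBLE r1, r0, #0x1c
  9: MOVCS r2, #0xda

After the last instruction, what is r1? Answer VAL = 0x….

0: ✓ CMP  NZCV=1000
1: ✓ MOVLT  r0←0x59
2: ✓ ADDNE  r1←0xb9
3: ✓ CMP  NZCV=0011
4: · MOVVC
5: ✓ SUBNE  r0←0xad
6: ✓ CMP  NZCV=0010
7: · SUBCC
8: · SUBLE
9: ✓ MOVCS  r2←0xda

VAL = 0xb9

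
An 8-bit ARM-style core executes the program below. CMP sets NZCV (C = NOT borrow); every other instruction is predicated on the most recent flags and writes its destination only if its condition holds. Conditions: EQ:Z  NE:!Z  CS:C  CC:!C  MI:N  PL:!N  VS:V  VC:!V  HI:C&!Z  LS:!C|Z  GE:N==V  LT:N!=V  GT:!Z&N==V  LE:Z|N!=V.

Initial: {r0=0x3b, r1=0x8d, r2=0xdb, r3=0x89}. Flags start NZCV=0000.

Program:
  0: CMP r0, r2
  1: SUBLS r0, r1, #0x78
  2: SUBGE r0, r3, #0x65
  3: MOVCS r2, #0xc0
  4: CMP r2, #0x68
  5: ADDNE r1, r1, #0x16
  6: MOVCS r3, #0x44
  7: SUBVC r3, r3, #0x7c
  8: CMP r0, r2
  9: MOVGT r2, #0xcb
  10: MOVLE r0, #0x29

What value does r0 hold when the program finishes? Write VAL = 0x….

VAL = 0x24

0: ✓ CMP  NZCV=0000
1: ✓ SUBLS  r0←0x15
2: ✓ SUBGE  r0←0x24
3: · MOVCS
4: ✓ CMP  NZCV=0011
5: ✓ ADDNE  r1←0xa3
6: ✓ MOVCS  r3←0x44
7: · SUBVC
8: ✓ CMP  NZCV=0000
9: ✓ MOVGT  r2←0xcb
10: · MOVLE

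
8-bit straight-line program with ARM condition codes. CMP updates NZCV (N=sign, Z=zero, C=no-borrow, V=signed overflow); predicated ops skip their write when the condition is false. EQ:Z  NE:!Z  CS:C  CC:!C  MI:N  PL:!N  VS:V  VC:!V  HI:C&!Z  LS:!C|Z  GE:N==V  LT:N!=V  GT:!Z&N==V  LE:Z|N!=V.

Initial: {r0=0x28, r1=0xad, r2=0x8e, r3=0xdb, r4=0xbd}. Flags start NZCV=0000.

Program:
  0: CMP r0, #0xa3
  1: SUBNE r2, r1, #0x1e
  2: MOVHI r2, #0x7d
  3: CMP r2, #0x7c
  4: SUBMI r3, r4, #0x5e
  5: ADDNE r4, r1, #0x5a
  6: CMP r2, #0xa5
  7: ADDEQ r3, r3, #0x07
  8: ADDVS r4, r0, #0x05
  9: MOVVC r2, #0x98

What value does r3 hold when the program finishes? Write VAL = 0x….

[0] flags=1001 → (cmp)
[1] flags=1001 NE?T → r2=0x8f
[2] flags=1001 HI?F → skip
[3] flags=0011 → (cmp)
[4] flags=0011 MI?F → skip
[5] flags=0011 NE?T → r4=0x07
[6] flags=1000 → (cmp)
[7] flags=1000 EQ?F → skip
[8] flags=1000 VS?F → skip
[9] flags=1000 VC?T → r2=0x98

VAL = 0xdb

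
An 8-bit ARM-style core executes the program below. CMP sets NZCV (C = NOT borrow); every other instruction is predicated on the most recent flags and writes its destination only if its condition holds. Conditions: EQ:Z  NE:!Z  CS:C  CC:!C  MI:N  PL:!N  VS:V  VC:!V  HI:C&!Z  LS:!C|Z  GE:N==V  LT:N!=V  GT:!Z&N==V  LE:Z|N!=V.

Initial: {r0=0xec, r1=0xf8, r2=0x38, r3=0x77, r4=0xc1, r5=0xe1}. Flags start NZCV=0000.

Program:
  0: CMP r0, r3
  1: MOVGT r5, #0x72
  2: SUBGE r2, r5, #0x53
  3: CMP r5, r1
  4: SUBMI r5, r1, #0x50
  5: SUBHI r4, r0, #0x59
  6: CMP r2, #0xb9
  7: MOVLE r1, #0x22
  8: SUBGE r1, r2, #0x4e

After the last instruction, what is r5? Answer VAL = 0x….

VAL = 0xa8

0: ✓ CMP  NZCV=0011
1: · MOVGT
2: · SUBGE
3: ✓ CMP  NZCV=1000
4: ✓ SUBMI  r5←0xa8
5: · SUBHI
6: ✓ CMP  NZCV=0000
7: · MOVLE
8: ✓ SUBGE  r1←0xea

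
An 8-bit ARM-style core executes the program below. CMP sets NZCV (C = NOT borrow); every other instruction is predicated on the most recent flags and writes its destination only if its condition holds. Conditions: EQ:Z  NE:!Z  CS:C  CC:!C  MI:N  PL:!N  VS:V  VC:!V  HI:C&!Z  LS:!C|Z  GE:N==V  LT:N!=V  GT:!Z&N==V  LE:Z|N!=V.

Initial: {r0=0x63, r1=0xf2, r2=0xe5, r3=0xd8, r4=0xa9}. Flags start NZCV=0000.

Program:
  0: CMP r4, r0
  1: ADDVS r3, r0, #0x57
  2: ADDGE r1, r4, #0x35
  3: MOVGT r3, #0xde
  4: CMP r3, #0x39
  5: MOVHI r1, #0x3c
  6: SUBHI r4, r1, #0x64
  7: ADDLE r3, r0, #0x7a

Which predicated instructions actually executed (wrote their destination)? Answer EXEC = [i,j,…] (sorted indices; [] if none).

[0] flags=0011 → (cmp)
[1] flags=0011 VS?T → r3=0xba
[2] flags=0011 GE?F → skip
[3] flags=0011 GT?F → skip
[4] flags=1010 → (cmp)
[5] flags=1010 HI?T → r1=0x3c
[6] flags=1010 HI?T → r4=0xd8
[7] flags=1010 LE?T → r3=0xdd

EXEC = [1,5,6,7]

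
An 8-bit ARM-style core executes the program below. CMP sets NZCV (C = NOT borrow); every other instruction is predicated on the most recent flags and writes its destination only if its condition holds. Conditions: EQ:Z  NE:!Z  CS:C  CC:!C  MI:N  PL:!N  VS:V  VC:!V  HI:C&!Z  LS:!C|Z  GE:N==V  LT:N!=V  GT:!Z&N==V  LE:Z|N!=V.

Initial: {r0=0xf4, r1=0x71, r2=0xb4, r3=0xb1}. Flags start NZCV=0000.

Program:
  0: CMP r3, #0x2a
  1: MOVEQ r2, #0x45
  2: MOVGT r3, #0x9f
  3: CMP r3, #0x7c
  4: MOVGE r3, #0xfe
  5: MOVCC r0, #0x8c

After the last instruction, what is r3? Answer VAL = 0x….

[0] flags=1010 → (cmp)
[1] flags=1010 EQ?F → skip
[2] flags=1010 GT?F → skip
[3] flags=0011 → (cmp)
[4] flags=0011 GE?F → skip
[5] flags=0011 CC?F → skip

VAL = 0xb1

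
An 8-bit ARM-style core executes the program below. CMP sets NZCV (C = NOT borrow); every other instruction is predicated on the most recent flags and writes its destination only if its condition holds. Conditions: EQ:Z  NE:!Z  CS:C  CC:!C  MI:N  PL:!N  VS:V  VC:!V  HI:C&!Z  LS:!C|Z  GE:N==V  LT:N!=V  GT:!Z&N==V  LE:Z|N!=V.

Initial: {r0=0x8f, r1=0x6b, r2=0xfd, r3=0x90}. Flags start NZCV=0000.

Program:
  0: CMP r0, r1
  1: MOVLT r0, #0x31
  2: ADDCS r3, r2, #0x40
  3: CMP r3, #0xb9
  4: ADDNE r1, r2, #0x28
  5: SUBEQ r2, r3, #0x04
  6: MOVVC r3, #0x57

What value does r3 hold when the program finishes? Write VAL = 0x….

VAL = 0x3d

[0] flags=0011 → (cmp)
[1] flags=0011 LT?T → r0=0x31
[2] flags=0011 CS?T → r3=0x3d
[3] flags=1001 → (cmp)
[4] flags=1001 NE?T → r1=0x25
[5] flags=1001 EQ?F → skip
[6] flags=1001 VC?F → skip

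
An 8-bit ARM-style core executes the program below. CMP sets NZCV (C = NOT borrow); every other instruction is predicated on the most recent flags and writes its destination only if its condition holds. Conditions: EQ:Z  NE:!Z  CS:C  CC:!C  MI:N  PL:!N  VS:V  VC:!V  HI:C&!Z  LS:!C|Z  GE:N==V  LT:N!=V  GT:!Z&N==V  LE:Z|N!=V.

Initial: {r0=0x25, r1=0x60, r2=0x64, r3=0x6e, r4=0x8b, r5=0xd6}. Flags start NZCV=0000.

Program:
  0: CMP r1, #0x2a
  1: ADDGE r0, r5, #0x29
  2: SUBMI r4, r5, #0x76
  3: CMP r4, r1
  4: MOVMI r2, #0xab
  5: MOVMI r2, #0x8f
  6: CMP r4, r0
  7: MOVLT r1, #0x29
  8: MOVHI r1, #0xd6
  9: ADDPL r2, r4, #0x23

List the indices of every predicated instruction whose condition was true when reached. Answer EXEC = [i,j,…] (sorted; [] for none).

EXEC = [1,7]

[0] flags=0010 → (cmp)
[1] flags=0010 GE?T → r0=0xff
[2] flags=0010 MI?F → skip
[3] flags=0011 → (cmp)
[4] flags=0011 MI?F → skip
[5] flags=0011 MI?F → skip
[6] flags=1000 → (cmp)
[7] flags=1000 LT?T → r1=0x29
[8] flags=1000 HI?F → skip
[9] flags=1000 PL?F → skip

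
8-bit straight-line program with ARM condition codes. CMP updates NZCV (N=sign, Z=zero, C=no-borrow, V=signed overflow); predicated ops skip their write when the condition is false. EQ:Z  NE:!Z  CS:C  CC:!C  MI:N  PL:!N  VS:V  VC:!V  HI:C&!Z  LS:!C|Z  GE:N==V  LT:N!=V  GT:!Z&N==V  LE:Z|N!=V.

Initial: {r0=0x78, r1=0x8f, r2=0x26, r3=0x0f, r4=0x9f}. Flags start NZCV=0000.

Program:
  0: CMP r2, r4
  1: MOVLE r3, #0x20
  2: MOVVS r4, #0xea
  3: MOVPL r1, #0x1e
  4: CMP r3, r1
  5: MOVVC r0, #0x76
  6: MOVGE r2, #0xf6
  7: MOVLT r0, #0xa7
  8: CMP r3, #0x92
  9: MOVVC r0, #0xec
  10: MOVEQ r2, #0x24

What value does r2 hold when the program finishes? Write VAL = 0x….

VAL = 0xf6

[0] flags=1001 → (cmp)
[1] flags=1001 LE?F → skip
[2] flags=1001 VS?T → r4=0xea
[3] flags=1001 PL?F → skip
[4] flags=1001 → (cmp)
[5] flags=1001 VC?F → skip
[6] flags=1001 GE?T → r2=0xf6
[7] flags=1001 LT?F → skip
[8] flags=0000 → (cmp)
[9] flags=0000 VC?T → r0=0xec
[10] flags=0000 EQ?F → skip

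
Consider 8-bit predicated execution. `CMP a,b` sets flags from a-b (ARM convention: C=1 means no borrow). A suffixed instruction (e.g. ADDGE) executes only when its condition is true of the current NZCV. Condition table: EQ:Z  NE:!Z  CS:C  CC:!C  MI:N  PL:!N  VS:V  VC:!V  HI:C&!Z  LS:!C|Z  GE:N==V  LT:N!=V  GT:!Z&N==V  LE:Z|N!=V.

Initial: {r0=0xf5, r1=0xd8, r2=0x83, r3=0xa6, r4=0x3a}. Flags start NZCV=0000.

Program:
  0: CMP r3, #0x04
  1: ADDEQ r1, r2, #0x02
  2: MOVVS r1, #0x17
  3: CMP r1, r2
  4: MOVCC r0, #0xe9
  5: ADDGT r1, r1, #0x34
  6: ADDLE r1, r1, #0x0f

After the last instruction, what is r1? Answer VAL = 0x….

[0] flags=1010 → (cmp)
[1] flags=1010 EQ?F → skip
[2] flags=1010 VS?F → skip
[3] flags=0010 → (cmp)
[4] flags=0010 CC?F → skip
[5] flags=0010 GT?T → r1=0x0c
[6] flags=0010 LE?F → skip

VAL = 0x0c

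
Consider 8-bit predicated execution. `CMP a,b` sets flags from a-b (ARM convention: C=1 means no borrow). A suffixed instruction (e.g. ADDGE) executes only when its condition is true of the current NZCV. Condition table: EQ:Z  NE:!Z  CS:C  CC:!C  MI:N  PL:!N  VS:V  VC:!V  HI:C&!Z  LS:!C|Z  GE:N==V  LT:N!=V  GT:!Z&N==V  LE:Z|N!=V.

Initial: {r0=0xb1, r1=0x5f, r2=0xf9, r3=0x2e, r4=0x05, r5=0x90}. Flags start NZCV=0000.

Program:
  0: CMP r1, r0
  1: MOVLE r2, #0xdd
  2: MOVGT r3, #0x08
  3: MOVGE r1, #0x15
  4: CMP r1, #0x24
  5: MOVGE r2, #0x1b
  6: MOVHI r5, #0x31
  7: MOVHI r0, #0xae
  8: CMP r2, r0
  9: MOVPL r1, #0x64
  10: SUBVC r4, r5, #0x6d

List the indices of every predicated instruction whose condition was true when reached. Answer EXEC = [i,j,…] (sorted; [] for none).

EXEC = [2,3,9,10]

0: ✓ CMP  NZCV=1001
1: · MOVLE
2: ✓ MOVGT  r3←0x08
3: ✓ MOVGE  r1←0x15
4: ✓ CMP  NZCV=1000
5: · MOVGE
6: · MOVHI
7: · MOVHI
8: ✓ CMP  NZCV=0010
9: ✓ MOVPL  r1←0x64
10: ✓ SUBVC  r4←0x23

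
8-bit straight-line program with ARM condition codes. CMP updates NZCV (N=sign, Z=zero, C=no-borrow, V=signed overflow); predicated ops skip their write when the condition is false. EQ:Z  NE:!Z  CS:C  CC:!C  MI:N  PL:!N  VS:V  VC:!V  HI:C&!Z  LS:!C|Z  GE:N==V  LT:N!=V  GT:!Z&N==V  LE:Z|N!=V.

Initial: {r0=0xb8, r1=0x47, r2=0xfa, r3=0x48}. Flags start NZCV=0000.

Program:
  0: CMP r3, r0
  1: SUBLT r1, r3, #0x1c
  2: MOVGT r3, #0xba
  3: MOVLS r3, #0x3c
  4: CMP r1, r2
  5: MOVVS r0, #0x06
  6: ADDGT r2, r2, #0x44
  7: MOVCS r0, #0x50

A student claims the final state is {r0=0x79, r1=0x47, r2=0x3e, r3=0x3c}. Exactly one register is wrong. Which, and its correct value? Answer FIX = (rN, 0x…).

FIX = (r0, 0xb8)

[0] flags=1001 → (cmp)
[1] flags=1001 LT?F → skip
[2] flags=1001 GT?T → r3=0xba
[3] flags=1001 LS?T → r3=0x3c
[4] flags=0000 → (cmp)
[5] flags=0000 VS?F → skip
[6] flags=0000 GT?T → r2=0x3e
[7] flags=0000 CS?F → skip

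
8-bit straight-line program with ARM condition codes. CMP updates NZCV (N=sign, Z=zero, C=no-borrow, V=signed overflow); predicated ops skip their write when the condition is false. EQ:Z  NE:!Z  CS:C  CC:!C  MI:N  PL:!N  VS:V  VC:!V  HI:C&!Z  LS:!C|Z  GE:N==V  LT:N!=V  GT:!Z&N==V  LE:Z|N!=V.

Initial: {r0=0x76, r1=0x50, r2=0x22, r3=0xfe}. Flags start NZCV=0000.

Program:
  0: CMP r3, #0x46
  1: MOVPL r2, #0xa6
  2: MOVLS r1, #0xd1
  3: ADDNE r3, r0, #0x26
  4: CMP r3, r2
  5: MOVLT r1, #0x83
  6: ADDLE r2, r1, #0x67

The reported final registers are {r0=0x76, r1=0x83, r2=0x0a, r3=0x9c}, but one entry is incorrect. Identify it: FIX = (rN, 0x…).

FIX = (r2, 0xea)

[0] flags=1010 → (cmp)
[1] flags=1010 PL?F → skip
[2] flags=1010 LS?F → skip
[3] flags=1010 NE?T → r3=0x9c
[4] flags=0011 → (cmp)
[5] flags=0011 LT?T → r1=0x83
[6] flags=0011 LE?T → r2=0xea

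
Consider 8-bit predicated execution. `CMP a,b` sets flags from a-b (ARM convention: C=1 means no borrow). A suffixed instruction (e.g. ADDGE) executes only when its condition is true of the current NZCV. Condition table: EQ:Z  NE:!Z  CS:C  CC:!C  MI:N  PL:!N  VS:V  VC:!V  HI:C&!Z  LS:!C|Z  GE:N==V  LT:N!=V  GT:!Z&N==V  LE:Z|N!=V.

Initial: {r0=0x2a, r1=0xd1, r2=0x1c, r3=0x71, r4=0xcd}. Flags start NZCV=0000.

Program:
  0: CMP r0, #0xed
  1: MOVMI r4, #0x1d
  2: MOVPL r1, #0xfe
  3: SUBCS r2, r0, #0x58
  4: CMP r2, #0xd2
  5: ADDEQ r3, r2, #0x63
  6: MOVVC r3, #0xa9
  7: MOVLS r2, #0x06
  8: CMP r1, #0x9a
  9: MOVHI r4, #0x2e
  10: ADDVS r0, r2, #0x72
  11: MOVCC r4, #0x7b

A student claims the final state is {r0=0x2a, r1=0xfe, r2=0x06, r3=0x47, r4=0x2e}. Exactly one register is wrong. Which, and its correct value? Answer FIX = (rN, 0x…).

[0] flags=0000 → (cmp)
[1] flags=0000 MI?F → skip
[2] flags=0000 PL?T → r1=0xfe
[3] flags=0000 CS?F → skip
[4] flags=0000 → (cmp)
[5] flags=0000 EQ?F → skip
[6] flags=0000 VC?T → r3=0xa9
[7] flags=0000 LS?T → r2=0x06
[8] flags=0010 → (cmp)
[9] flags=0010 HI?T → r4=0x2e
[10] flags=0010 VS?F → skip
[11] flags=0010 CC?F → skip

FIX = (r3, 0xa9)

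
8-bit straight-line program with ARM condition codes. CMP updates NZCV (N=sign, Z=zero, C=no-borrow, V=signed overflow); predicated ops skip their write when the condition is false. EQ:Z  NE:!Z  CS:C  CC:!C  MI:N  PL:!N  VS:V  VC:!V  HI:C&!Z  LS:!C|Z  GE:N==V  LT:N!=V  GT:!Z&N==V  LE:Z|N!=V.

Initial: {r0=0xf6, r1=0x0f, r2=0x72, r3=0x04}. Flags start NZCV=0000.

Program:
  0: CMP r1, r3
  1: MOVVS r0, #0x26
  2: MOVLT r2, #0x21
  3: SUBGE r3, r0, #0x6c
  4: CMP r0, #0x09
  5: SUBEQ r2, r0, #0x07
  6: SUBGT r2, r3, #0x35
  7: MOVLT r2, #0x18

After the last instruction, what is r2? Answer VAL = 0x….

0: ✓ CMP  NZCV=0010
1: · MOVVS
2: · MOVLT
3: ✓ SUBGE  r3←0x8a
4: ✓ CMP  NZCV=1010
5: · SUBEQ
6: · SUBGT
7: ✓ MOVLT  r2←0x18

VAL = 0x18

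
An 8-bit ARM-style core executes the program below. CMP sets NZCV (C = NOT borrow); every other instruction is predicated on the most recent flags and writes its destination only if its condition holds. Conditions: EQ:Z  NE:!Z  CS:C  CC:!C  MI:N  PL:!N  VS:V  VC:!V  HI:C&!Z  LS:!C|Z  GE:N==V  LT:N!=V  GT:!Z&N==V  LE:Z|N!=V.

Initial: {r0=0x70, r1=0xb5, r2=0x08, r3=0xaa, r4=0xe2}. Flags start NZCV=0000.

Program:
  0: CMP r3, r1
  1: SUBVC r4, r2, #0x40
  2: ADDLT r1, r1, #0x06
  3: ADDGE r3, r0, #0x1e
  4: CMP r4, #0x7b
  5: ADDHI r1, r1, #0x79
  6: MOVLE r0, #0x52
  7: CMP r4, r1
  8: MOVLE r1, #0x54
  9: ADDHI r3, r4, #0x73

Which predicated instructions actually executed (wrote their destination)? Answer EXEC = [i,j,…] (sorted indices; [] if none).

EXEC = [1,2,5,6,8,9]

0: ✓ CMP  NZCV=1000
1: ✓ SUBVC  r4←0xc8
2: ✓ ADDLT  r1←0xbb
3: · ADDGE
4: ✓ CMP  NZCV=0011
5: ✓ ADDHI  r1←0x34
6: ✓ MOVLE  r0←0x52
7: ✓ CMP  NZCV=1010
8: ✓ MOVLE  r1←0x54
9: ✓ ADDHI  r3←0x3b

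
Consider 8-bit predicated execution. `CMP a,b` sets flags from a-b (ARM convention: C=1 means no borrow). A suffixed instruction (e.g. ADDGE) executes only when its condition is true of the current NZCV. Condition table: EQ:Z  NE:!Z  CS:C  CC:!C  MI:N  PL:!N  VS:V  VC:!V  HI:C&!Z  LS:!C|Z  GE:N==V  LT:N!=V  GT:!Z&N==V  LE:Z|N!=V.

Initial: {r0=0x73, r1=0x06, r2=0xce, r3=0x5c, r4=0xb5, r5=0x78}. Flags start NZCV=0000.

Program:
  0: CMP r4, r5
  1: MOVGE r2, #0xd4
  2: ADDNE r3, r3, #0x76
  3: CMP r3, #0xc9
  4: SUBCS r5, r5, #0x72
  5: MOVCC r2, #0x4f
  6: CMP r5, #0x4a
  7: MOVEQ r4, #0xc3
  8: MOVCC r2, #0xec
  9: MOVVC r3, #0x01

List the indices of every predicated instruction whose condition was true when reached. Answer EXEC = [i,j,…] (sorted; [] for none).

EXEC = [2,4,8,9]

[0] flags=0011 → (cmp)
[1] flags=0011 GE?F → skip
[2] flags=0011 NE?T → r3=0xd2
[3] flags=0010 → (cmp)
[4] flags=0010 CS?T → r5=0x06
[5] flags=0010 CC?F → skip
[6] flags=1000 → (cmp)
[7] flags=1000 EQ?F → skip
[8] flags=1000 CC?T → r2=0xec
[9] flags=1000 VC?T → r3=0x01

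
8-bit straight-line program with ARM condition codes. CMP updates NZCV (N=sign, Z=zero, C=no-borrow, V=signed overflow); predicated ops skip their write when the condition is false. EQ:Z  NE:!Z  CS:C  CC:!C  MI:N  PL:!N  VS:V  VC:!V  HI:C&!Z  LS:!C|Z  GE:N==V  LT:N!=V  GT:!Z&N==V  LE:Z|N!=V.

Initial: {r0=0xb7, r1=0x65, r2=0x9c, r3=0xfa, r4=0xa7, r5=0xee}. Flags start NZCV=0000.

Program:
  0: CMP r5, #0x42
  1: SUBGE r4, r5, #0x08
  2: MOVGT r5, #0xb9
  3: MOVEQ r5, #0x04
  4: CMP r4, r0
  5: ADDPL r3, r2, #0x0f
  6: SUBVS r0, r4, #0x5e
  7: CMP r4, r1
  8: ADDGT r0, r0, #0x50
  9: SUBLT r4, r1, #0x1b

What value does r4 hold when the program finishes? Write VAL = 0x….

0: ✓ CMP  NZCV=1010
1: · SUBGE
2: · MOVGT
3: · MOVEQ
4: ✓ CMP  NZCV=1000
5: · ADDPL
6: · SUBVS
7: ✓ CMP  NZCV=0011
8: · ADDGT
9: ✓ SUBLT  r4←0x4a

VAL = 0x4a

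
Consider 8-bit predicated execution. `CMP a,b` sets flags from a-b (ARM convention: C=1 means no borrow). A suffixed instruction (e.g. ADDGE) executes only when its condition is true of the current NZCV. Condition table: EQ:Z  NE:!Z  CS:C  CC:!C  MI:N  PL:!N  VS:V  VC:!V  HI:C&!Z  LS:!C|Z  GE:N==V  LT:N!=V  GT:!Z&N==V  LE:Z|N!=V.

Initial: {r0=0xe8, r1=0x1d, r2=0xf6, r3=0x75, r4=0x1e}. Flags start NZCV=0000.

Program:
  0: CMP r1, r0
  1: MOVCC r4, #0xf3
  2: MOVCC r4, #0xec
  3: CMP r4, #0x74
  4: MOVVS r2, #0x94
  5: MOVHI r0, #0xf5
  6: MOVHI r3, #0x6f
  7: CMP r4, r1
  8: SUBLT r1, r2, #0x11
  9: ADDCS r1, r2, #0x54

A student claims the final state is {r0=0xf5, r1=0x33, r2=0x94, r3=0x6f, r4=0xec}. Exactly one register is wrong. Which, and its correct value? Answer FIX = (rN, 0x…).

FIX = (r1, 0xe8)

0: ✓ CMP  NZCV=0000
1: ✓ MOVCC  r4←0xf3
2: ✓ MOVCC  r4←0xec
3: ✓ CMP  NZCV=0011
4: ✓ MOVVS  r2←0x94
5: ✓ MOVHI  r0←0xf5
6: ✓ MOVHI  r3←0x6f
7: ✓ CMP  NZCV=1010
8: ✓ SUBLT  r1←0x83
9: ✓ ADDCS  r1←0xe8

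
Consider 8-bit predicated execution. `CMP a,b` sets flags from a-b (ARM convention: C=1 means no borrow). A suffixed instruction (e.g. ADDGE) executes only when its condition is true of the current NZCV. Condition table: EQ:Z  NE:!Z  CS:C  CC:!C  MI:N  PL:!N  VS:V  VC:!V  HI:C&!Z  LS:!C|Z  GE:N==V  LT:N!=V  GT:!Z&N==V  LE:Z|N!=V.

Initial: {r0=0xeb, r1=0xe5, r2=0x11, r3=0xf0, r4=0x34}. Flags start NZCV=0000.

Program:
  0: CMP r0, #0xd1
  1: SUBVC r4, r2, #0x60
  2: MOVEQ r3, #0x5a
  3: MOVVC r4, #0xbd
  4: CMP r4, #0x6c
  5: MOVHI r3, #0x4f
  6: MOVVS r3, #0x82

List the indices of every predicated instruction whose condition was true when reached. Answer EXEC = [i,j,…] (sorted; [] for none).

[0] flags=0010 → (cmp)
[1] flags=0010 VC?T → r4=0xb1
[2] flags=0010 EQ?F → skip
[3] flags=0010 VC?T → r4=0xbd
[4] flags=0011 → (cmp)
[5] flags=0011 HI?T → r3=0x4f
[6] flags=0011 VS?T → r3=0x82

EXEC = [1,3,5,6]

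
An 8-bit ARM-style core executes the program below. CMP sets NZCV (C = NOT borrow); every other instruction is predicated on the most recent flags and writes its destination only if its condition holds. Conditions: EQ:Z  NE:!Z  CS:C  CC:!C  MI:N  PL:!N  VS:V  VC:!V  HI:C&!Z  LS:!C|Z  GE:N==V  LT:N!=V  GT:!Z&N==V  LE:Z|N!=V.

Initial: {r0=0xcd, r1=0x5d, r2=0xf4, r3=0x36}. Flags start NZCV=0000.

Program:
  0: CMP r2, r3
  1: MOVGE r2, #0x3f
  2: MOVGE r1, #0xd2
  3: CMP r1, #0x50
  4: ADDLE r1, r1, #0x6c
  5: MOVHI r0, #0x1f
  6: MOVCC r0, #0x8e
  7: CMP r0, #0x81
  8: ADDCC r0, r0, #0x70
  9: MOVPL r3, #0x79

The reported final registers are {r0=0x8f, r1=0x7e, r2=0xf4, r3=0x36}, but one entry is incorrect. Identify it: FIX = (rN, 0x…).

FIX = (r1, 0x5d)

0: ✓ CMP  NZCV=1010
1: · MOVGE
2: · MOVGE
3: ✓ CMP  NZCV=0010
4: · ADDLE
5: ✓ MOVHI  r0←0x1f
6: · MOVCC
7: ✓ CMP  NZCV=1001
8: ✓ ADDCC  r0←0x8f
9: · MOVPL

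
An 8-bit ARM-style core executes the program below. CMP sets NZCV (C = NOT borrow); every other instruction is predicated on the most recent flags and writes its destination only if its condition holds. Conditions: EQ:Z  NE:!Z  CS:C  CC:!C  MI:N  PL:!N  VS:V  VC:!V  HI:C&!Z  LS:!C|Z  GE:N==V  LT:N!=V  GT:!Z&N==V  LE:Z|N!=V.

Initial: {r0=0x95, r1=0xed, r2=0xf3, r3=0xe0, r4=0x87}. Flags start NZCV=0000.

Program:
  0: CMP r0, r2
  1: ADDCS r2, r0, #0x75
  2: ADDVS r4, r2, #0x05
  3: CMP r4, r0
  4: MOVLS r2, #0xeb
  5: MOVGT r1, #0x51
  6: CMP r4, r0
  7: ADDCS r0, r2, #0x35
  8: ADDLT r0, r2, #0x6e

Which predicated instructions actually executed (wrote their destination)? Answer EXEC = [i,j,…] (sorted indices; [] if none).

EXEC = [4,8]

0: ✓ CMP  NZCV=1000
1: · ADDCS
2: · ADDVS
3: ✓ CMP  NZCV=1000
4: ✓ MOVLS  r2←0xeb
5: · MOVGT
6: ✓ CMP  NZCV=1000
7: · ADDCS
8: ✓ ADDLT  r0←0x59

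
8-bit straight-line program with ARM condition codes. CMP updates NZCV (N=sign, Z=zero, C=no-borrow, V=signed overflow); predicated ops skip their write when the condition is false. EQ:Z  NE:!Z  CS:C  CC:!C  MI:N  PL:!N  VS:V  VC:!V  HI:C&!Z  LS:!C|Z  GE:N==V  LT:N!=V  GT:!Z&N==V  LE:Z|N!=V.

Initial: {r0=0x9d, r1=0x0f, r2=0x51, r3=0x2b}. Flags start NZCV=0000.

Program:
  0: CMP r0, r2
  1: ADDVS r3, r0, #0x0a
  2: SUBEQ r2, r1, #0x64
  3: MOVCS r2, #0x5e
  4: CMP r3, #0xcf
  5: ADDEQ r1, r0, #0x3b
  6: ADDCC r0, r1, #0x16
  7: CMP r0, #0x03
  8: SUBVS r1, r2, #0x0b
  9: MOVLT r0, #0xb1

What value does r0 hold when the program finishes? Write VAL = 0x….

VAL = 0x25

[0] flags=0011 → (cmp)
[1] flags=0011 VS?T → r3=0xa7
[2] flags=0011 EQ?F → skip
[3] flags=0011 CS?T → r2=0x5e
[4] flags=1000 → (cmp)
[5] flags=1000 EQ?F → skip
[6] flags=1000 CC?T → r0=0x25
[7] flags=0010 → (cmp)
[8] flags=0010 VS?F → skip
[9] flags=0010 LT?F → skip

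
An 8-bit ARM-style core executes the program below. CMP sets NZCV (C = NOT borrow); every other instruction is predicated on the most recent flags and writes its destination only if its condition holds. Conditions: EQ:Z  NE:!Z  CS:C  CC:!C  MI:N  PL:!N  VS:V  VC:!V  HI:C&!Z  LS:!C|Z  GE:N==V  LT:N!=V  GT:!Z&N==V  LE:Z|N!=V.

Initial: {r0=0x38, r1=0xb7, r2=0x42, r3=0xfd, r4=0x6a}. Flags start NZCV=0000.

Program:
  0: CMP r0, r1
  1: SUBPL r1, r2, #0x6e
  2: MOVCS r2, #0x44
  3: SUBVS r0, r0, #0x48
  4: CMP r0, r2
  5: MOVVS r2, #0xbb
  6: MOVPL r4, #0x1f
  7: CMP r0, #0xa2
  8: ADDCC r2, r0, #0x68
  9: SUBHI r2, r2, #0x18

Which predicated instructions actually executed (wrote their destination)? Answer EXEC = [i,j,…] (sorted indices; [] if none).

EXEC = [3,9]

[0] flags=1001 → (cmp)
[1] flags=1001 PL?F → skip
[2] flags=1001 CS?F → skip
[3] flags=1001 VS?T → r0=0xf0
[4] flags=1010 → (cmp)
[5] flags=1010 VS?F → skip
[6] flags=1010 PL?F → skip
[7] flags=0010 → (cmp)
[8] flags=0010 CC?F → skip
[9] flags=0010 HI?T → r2=0x2a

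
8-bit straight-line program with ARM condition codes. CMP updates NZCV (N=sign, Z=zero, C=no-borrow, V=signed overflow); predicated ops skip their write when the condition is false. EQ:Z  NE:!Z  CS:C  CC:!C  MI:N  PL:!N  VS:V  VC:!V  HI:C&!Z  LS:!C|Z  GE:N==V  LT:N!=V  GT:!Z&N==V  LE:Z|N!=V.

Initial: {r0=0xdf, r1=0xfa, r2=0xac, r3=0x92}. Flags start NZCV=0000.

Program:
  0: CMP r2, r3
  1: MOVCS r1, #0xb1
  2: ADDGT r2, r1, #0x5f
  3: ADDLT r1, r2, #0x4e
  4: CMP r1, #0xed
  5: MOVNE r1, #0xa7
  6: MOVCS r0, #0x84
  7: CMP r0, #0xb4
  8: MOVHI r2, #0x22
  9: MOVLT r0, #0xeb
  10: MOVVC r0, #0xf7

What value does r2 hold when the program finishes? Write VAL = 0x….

VAL = 0x22

0: ✓ CMP  NZCV=0010
1: ✓ MOVCS  r1←0xb1
2: ✓ ADDGT  r2←0x10
3: · ADDLT
4: ✓ CMP  NZCV=1000
5: ✓ MOVNE  r1←0xa7
6: · MOVCS
7: ✓ CMP  NZCV=0010
8: ✓ MOVHI  r2←0x22
9: · MOVLT
10: ✓ MOVVC  r0←0xf7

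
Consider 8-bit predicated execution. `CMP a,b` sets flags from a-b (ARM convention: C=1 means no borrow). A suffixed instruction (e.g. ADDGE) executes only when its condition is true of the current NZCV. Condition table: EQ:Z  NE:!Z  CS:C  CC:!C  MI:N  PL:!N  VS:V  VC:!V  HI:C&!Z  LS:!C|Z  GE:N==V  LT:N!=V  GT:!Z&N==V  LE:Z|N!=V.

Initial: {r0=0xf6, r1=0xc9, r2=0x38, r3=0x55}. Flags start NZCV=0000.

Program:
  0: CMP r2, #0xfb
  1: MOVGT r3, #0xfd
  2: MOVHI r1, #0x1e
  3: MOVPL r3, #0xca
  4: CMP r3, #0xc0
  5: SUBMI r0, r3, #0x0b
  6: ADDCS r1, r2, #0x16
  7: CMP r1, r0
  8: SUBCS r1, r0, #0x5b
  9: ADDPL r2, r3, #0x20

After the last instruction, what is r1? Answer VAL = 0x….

0: ✓ CMP  NZCV=0000
1: ✓ MOVGT  r3←0xfd
2: · MOVHI
3: ✓ MOVPL  r3←0xca
4: ✓ CMP  NZCV=0010
5: · SUBMI
6: ✓ ADDCS  r1←0x4e
7: ✓ CMP  NZCV=0000
8: · SUBCS
9: ✓ ADDPL  r2←0xea

VAL = 0x4e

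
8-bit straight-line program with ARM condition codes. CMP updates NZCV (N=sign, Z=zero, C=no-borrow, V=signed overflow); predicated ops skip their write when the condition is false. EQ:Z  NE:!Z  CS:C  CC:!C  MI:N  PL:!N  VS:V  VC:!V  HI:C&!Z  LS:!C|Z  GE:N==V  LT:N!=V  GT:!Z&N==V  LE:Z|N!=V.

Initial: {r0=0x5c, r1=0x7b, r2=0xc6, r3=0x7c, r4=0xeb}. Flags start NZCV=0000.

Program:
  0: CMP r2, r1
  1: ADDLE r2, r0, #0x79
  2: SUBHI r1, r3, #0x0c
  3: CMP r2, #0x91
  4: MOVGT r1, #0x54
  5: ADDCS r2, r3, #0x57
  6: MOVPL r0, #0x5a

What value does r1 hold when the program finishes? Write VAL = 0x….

0: ✓ CMP  NZCV=0011
1: ✓ ADDLE  r2←0xd5
2: ✓ SUBHI  r1←0x70
3: ✓ CMP  NZCV=0010
4: ✓ MOVGT  r1←0x54
5: ✓ ADDCS  r2←0xd3
6: ✓ MOVPL  r0←0x5a

VAL = 0x54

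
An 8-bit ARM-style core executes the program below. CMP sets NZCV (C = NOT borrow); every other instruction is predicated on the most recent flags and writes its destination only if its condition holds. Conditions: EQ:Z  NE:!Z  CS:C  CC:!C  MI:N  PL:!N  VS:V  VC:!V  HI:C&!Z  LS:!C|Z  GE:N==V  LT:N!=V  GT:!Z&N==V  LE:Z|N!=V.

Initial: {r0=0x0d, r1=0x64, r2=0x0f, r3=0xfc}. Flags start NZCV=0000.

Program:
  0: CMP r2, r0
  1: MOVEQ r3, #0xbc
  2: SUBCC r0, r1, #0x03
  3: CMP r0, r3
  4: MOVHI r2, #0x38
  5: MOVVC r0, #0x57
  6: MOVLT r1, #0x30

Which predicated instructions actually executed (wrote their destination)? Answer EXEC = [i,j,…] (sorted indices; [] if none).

[0] flags=0010 → (cmp)
[1] flags=0010 EQ?F → skip
[2] flags=0010 CC?F → skip
[3] flags=0000 → (cmp)
[4] flags=0000 HI?F → skip
[5] flags=0000 VC?T → r0=0x57
[6] flags=0000 LT?F → skip

EXEC = [5]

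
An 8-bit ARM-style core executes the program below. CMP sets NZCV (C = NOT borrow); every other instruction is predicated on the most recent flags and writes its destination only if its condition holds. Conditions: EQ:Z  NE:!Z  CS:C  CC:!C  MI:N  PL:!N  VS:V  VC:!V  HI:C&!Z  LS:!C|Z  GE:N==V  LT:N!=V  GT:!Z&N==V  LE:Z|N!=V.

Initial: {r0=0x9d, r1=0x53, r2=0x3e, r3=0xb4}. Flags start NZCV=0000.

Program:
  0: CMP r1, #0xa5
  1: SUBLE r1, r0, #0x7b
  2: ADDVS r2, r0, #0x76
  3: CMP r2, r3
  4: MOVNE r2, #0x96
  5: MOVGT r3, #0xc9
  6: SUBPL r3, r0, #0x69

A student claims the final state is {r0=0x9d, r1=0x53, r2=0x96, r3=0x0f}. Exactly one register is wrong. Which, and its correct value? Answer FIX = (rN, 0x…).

FIX = (r3, 0x34)

0: ✓ CMP  NZCV=1001
1: · SUBLE
2: ✓ ADDVS  r2←0x13
3: ✓ CMP  NZCV=0000
4: ✓ MOVNE  r2←0x96
5: ✓ MOVGT  r3←0xc9
6: ✓ SUBPL  r3←0x34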